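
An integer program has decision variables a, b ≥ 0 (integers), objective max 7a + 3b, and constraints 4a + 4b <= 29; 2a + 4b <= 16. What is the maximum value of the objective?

49

(a,b)=(7,0): 4·7+4·0=28≤29, 2·7+4·0=14≤16, objective 49.
(a,b)=(6,1): 4·6+4·1=28≤29, 2·6+4·1=16≤16, objective 45.
(a,b)=(6,0): 4·6+4·0=24≤29, 2·6+4·0=12≤16, objective 42.
The best lattice point is (7,0), giving 49.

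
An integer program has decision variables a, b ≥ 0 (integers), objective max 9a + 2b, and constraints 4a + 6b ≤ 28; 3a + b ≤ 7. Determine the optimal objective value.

(a,b)=(2,1) is feasible, giving 20.
(a,b)=(2,0) is feasible, giving 18.
(a,b)=(1,2) is feasible, giving 13.
No feasible integer point exceeds 20.

20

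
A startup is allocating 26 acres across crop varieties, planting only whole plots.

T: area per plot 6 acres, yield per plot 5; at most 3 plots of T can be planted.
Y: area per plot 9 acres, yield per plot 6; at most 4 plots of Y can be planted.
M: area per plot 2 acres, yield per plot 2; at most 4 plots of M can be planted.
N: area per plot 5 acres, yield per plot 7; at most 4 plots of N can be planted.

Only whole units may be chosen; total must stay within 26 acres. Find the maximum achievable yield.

This is a bounded integer knapsack.
3×M and 4×N: area 26 ≤ 26, yield 3·2 + 4·7 = 34.
1×T and 4×N: area 26 ≤ 26, yield 1·5 + 4·7 = 33.
Best is 34.

34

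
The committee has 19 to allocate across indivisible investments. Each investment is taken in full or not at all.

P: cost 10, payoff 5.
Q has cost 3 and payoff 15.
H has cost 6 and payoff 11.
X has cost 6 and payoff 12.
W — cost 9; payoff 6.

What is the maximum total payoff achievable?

38

Allowing fractional choices, the relaxed optimum would be about 40.7, but investments are indivisible.
Q + H + W: cost 3 + 6 + 9 = 18 ≤ 19, payoff 15 + 11 + 6 = 32.
Q + H + X: cost 3 + 6 + 6 = 15 ≤ 19, payoff 15 + 11 + 12 = 38.
Q + X + W: cost 3 + 6 + 9 = 18 ≤ 19, payoff 15 + 12 + 6 = 33.
Best is Q, H, and X with total payoff 38.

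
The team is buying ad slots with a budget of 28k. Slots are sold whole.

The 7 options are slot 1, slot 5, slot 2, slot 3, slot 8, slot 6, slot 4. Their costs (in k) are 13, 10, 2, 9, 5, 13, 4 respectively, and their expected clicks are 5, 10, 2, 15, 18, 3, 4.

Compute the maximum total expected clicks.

47

This is a 0-1 knapsack instance.
Take slot 5, slot 3, slot 8, and slot 4: cost 10 + 9 + 5 + 4 = 28 ≤ 28, expected clicks 10 + 15 + 18 + 4 = 47.
No other feasible combination does better.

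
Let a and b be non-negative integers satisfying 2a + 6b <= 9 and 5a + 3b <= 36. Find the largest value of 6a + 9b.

(a,b)=(4,0): 2·4+6·0=8≤9, 5·4+3·0=20≤36, objective 24.
(a,b)=(3,0): 2·3+6·0=6≤9, 5·3+3·0=15≤36, objective 18.
Maximum is 24 at (a,b)=(4,0).

24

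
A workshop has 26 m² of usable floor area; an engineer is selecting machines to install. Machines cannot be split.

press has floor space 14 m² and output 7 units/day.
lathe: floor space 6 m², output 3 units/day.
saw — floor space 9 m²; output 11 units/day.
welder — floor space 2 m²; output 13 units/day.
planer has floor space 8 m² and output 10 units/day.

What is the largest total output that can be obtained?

37

Allowing fractional choices, the relaxed optimum would be about 37.5, but machines are indivisible.
lathe + saw + welder + planer: floor space 6 + 9 + 2 + 8 = 25 ≤ 26, output 3 + 11 + 13 + 10 = 37.
press + saw + welder: floor space 14 + 9 + 2 = 25 ≤ 26, output 7 + 11 + 13 = 31.
saw + welder + planer: floor space 9 + 2 + 8 = 19 ≤ 26, output 11 + 13 + 10 = 34.
Best is lathe, saw, welder, and planer with total output 37.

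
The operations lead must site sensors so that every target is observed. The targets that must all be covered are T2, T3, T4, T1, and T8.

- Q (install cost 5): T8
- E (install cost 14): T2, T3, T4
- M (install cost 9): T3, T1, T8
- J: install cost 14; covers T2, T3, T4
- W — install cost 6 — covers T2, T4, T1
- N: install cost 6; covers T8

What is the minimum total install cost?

15

Choose M and W: together they cover T2, T3, T4, T1, T8 — every target.
Total install cost: 9 + 6 = 15.
No cover costs less than 15.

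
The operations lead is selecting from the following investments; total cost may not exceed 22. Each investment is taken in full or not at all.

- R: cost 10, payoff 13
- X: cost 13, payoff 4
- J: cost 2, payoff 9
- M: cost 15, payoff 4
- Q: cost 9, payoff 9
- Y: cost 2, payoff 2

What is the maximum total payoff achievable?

31

This is a 0-1 knapsack instance.
Take R, J, and Q: cost 10 + 2 + 9 = 21 ≤ 22, payoff 13 + 9 + 9 = 31.
No other feasible combination does better.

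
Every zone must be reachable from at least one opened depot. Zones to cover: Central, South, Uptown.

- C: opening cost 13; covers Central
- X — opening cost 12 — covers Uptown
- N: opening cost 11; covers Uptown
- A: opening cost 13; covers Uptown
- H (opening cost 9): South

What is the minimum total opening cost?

33

This is an integer covering problem.
Choose C, N, and H: together they cover Central, South, Uptown — every zone.
Total opening cost: 13 + 11 + 9 = 33.
No cover costs less than 33.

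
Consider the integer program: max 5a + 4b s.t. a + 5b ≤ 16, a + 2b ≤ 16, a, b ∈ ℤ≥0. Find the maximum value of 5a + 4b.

80

(a,b)=(16,0): 1·16+5·0=16≤16, 1·16+2·0=16≤16, objective 80.
(a,b)=(15,0): 1·15+5·0=15≤16, 1·15+2·0=15≤16, objective 75.
The best lattice point is (16,0), giving 80.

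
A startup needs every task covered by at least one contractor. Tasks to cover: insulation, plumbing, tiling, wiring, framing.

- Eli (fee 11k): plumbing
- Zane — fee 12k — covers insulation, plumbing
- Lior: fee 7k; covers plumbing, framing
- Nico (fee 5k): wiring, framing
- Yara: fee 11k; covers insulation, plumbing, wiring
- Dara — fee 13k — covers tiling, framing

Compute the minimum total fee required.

The greedy cost-per-new-task heuristic would pick Nico, Yara, and Dara for 29, but a cheaper cover exists.
Choose Yara and Dara: together they cover insulation, plumbing, tiling, wiring, framing — every task.
Total fee: 11 + 13 = 24.
No cover costs less than 24.

24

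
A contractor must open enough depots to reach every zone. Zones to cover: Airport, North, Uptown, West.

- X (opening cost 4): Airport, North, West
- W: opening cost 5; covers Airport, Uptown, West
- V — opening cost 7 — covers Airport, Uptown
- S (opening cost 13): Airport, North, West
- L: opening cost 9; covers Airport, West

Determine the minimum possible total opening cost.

9

This is a weighted set-cover instance.
Choose X and W: together they cover Airport, North, Uptown, West — every zone.
Total opening cost: 4 + 5 = 9.
No cover costs less than 9.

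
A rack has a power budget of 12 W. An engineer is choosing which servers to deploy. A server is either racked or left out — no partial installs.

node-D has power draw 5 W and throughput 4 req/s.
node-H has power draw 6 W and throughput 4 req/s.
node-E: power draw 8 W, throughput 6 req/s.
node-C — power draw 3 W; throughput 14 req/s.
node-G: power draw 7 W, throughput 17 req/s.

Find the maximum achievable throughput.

31

node-D + node-G: power draw 5 + 7 = 12 ≤ 12, throughput 4 + 17 = 21.
node-C + node-G: power draw 3 + 7 = 10 ≤ 12, throughput 14 + 17 = 31.
node-E + node-C: power draw 8 + 3 = 11 ≤ 12, throughput 6 + 14 = 20.
Best is node-C and node-G with total throughput 31.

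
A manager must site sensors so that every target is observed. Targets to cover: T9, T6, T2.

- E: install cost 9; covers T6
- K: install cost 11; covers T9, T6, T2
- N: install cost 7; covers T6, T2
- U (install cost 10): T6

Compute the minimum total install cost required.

K alone covers T9, T6, T2 — every target.
Total install cost: 11.

11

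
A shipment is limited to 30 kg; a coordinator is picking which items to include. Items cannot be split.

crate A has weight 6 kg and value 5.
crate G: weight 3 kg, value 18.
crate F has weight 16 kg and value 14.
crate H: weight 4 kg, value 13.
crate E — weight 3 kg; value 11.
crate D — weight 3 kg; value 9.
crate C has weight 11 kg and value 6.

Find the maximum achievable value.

crate G + crate H + crate E + crate D + crate C: weight 3 + 4 + 3 + 3 + 11 = 24 ≤ 30, value 18 + 13 + 11 + 9 + 6 = 57.
crate G + crate F + crate H + crate E + crate D: weight 3 + 16 + 4 + 3 + 3 = 29 ≤ 30, value 18 + 14 + 13 + 11 + 9 = 65.
crate A + crate G + crate H + crate E + crate D + crate C: weight 6 + 3 + 4 + 3 + 3 + 11 = 30 ≤ 30, value 5 + 18 + 13 + 11 + 9 + 6 = 62.
Best is crate G, crate F, crate H, crate E, and crate D with total value 65.

65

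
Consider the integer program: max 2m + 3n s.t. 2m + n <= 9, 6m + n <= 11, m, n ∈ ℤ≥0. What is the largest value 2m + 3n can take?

(m,n)=(0,9) is feasible, giving 27.
(m,n)=(0,8) is feasible, giving 24.
No feasible integer point exceeds 27.

27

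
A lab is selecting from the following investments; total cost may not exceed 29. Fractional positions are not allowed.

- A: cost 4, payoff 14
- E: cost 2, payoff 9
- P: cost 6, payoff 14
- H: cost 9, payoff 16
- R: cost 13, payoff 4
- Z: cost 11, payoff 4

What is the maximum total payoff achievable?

53

Allowing fractional choices, the relaxed optimum would be about 55.9, but investments are indivisible.
A + P + H: cost 4 + 6 + 9 = 19 ≤ 29, payoff 14 + 14 + 16 = 44.
A + E + P + H: cost 4 + 2 + 6 + 9 = 21 ≤ 29, payoff 14 + 9 + 14 + 16 = 53.
A + E + H + Z: cost 4 + 2 + 9 + 11 = 26 ≤ 29, payoff 14 + 9 + 16 + 4 = 43.
Best is A, E, P, and H with total payoff 53.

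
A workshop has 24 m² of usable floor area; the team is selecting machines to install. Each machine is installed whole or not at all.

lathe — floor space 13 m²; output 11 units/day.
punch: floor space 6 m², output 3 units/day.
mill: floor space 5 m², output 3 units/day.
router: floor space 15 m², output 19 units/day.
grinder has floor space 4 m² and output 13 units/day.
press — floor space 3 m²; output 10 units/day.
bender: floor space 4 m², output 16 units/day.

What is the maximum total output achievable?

50

This is a 0-1 knapsack instance.
router + press + bender: floor space 15 + 3 + 4 = 22 ≤ 24, output 19 + 10 + 16 = 45.
router + grinder + bender: floor space 15 + 4 + 4 = 23 ≤ 24, output 19 + 13 + 16 = 48.
lathe + grinder + press + bender: floor space 13 + 4 + 3 + 4 = 24 ≤ 24, output 11 + 13 + 10 + 16 = 50.
Best is lathe, grinder, press, and bender with total output 50.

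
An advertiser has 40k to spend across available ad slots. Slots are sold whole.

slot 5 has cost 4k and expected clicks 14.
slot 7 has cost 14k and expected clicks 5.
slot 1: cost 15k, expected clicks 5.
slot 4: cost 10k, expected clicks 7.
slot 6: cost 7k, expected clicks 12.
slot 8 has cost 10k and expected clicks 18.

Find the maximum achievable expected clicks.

This is an integer program with binary decision variables.
Allowing fractional choices, the relaxed optimum would be about 54.2, but ad slots are indivisible.
slot 5 + slot 1 + slot 6 + slot 8: cost 4 + 15 + 7 + 10 = 36 ≤ 40, expected clicks 14 + 5 + 12 + 18 = 49.
slot 5 + slot 7 + slot 6 + slot 8: cost 4 + 14 + 7 + 10 = 35 ≤ 40, expected clicks 14 + 5 + 12 + 18 = 49.
slot 5 + slot 4 + slot 6 + slot 8: cost 4 + 10 + 7 + 10 = 31 ≤ 40, expected clicks 14 + 7 + 12 + 18 = 51.
Best is slot 5, slot 4, slot 6, and slot 8 with total expected clicks 51.

51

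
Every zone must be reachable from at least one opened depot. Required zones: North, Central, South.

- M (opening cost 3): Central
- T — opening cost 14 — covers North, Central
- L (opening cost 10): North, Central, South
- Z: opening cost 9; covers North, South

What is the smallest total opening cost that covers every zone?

10

The greedy cost-per-new-zone heuristic would pick M and Z for 12, but a cheaper cover exists.
L alone covers North, Central, South — every zone.
Total opening cost: 10.
No cover costs less than 10.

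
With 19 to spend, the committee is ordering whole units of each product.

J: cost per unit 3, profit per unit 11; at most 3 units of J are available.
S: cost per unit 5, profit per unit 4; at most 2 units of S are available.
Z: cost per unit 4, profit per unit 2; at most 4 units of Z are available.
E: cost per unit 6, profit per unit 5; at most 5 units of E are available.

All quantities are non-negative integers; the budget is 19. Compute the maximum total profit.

41

This is a bounded integer knapsack.
Take 3×J and 2×S: cost 19 ≤ 19, profit 3·11 + 2·4 = 41.
J has the best ratio (11/3) and is taken to its limit of 3; remaining capacity is filled optimally with the others.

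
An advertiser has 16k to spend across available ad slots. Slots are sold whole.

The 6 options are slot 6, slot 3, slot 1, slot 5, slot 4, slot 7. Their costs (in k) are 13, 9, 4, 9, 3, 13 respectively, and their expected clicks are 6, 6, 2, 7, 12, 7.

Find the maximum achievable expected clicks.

slot 1 + slot 5 + slot 4: cost 4 + 9 + 3 = 16 ≤ 16, expected clicks 2 + 7 + 12 = 21.
slot 3 + slot 1 + slot 4: cost 9 + 4 + 3 = 16 ≤ 16, expected clicks 6 + 2 + 12 = 20.
Best is slot 1, slot 5, and slot 4 with total expected clicks 21.

21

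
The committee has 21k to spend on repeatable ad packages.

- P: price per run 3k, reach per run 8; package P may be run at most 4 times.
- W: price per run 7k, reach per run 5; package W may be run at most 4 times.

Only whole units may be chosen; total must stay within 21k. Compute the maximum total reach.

4×P: price 12 ≤ 21, reach 4·8 = 32.
4×P and 1×W: price 19 ≤ 21, reach 4·8 + 1·5 = 37.
Best is 37.

37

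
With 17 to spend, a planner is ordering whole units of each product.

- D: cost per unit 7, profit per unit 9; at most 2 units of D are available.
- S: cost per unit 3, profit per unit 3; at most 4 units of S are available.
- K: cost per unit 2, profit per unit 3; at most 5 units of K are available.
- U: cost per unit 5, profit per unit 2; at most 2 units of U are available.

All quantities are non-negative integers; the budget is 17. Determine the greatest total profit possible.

24

K has the best ratio (3/2); taking only K gives at most 5×3 = 15 (stopped by the supply cap of 5).
Mixing does better — 1×D and 5×K: cost 17 ≤ 17, profit 1·9 + 5·3 = 24.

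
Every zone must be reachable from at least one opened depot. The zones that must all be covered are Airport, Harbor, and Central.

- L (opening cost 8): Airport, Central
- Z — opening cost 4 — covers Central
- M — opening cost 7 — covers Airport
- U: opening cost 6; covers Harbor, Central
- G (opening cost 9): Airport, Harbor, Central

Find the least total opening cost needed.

This is an integer covering problem.
The greedy cost-per-new-zone heuristic would pick U and M for 13, but a cheaper cover exists.
G alone covers Airport, Harbor, Central — every zone.
Total opening cost: 9.
No cover costs less than 9.

9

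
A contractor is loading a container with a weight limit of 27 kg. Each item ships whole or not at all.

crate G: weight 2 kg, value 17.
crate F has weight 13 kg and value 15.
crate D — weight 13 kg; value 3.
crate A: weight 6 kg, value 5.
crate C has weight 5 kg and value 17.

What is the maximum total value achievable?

crate G + crate F + crate C: weight 2 + 13 + 5 = 20 ≤ 27, value 17 + 15 + 17 = 49.
crate G + crate F + crate A + crate C: weight 2 + 13 + 6 + 5 = 26 ≤ 27, value 17 + 15 + 5 + 17 = 54.
Best is crate G, crate F, crate A, and crate C with total value 54.

54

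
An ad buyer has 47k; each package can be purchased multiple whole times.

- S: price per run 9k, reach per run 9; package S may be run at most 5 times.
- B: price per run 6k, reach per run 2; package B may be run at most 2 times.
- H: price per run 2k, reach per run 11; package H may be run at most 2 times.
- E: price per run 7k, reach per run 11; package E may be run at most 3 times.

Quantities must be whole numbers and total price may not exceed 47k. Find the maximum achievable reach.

This is a bounded integer knapsack.
H has the best ratio (11/2); taking only H gives at most 2×11 = 22 (stopped by the supply cap of 2).
Mixing does better — 2×S, 2×H, and 3×E: price 43 ≤ 47, reach 2·9 + 2·11 + 3·11 = 73.

73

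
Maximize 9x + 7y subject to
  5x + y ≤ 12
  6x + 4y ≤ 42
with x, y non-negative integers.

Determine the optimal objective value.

The continuous relaxation peaks at (0, 10.5) with value 73.50; rounding to a feasible lattice point costs some objective.
(x,y)=(0,10): 5·0+1·10=10≤12, 6·0+4·10=40≤42, objective 70.
(x,y)=(0,9): 5·0+1·9=9≤12, 6·0+4·9=36≤42, objective 63.
No feasible integer point exceeds 70.

70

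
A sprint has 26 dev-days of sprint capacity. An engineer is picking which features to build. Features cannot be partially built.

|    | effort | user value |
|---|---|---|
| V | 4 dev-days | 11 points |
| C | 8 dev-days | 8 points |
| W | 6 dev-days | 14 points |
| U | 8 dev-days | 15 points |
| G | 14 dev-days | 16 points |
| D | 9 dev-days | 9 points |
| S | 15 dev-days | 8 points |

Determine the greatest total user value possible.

48

Allowing fractional choices, the relaxed optimum would be about 49.1, but features are indivisible.
V + C + W + U: effort 4 + 8 + 6 + 8 = 26 ≤ 26, user value 11 + 8 + 14 + 15 = 48.
V + U + G: effort 4 + 8 + 14 = 26 ≤ 26, user value 11 + 15 + 16 = 42.
Best is V, C, W, and U with total user value 48.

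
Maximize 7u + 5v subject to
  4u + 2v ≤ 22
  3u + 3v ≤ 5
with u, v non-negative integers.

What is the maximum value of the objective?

7

(u,v)=(1,0) is feasible, giving 7.
(u,v)=(0,1) is feasible, giving 5.
(u,v)=(0,0) is feasible, giving 0.
No feasible integer point exceeds 7.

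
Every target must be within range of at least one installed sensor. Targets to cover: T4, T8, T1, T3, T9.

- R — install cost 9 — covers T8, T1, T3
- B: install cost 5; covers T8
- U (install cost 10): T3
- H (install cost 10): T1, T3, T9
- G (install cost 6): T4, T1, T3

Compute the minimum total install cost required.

Choose B, H, and G: together they cover T4, T8, T1, T3, T9 — every target.
Total install cost: 5 + 10 + 6 = 21.
No cover costs less than 21.

21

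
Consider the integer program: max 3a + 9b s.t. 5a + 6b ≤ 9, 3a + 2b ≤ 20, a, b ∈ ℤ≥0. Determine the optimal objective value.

(a,b)=(0,1): 5·0+6·1=6≤9, 3·0+2·1=2≤20, objective 9.
(a,b)=(1,0): 5·1+6·0=5≤9, 3·1+2·0=3≤20, objective 3.
(a,b)=(0,0): 5·0+6·0=0≤9, 3·0+2·0=0≤20, objective 0.
No feasible integer point exceeds 9.

9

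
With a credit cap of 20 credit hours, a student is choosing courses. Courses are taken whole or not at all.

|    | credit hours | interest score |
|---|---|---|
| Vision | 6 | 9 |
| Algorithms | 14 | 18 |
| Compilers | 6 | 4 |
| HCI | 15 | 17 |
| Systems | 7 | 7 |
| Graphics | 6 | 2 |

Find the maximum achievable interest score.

27

Vision + Compilers + Systems: credit hours 6 + 6 + 7 = 19 ≤ 20, interest score 9 + 4 + 7 = 20.
Algorithms + Compilers: credit hours 14 + 6 = 20 ≤ 20, interest score 18 + 4 = 22.
Vision + Algorithms: credit hours 6 + 14 = 20 ≤ 20, interest score 9 + 18 = 27.
Best is Vision and Algorithms with total interest score 27.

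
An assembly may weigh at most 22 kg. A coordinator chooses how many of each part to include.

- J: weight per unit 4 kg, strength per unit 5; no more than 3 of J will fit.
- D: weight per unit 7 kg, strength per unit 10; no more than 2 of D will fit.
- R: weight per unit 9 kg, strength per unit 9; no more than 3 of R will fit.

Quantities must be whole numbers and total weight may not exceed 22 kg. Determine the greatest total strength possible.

2×J and 2×D: weight 22 ≤ 22, strength 2·5 + 2·10 = 30.
1×J and 2×D: weight 18 ≤ 22, strength 1·5 + 2·10 = 25.
Best is 30.

30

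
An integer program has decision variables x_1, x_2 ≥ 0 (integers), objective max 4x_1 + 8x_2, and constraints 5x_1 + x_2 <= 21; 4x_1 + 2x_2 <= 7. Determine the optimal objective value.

24

The continuous relaxation peaks at (0, 3.5) with value 28.00; rounding to a feasible lattice point costs some objective.
(x_1,x_2)=(0,3): 5·0+1·3=3≤21, 4·0+2·3=6≤7, objective 24.
(x_1,x_2)=(0,2): 5·0+1·2=2≤21, 4·0+2·2=4≤7, objective 16.
The best lattice point is (0,3), giving 24.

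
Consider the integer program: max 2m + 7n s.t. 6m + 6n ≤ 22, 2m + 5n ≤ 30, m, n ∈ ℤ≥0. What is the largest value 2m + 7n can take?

Relaxing integrality, the LP optimum is 25.67 at (m,n) = (0, 3.67), which is not an integer point.
(m,n)=(0,3): 6·0+6·3=18≤22, 2·0+5·3=15≤30, objective 21.
(m,n)=(1,2): 6·1+6·2=18≤22, 2·1+5·2=12≤30, objective 16.
(m,n)=(0,2): 6·0+6·2=12≤22, 2·0+5·2=10≤30, objective 14.
Maximum is 21 at (m,n)=(0,3).

21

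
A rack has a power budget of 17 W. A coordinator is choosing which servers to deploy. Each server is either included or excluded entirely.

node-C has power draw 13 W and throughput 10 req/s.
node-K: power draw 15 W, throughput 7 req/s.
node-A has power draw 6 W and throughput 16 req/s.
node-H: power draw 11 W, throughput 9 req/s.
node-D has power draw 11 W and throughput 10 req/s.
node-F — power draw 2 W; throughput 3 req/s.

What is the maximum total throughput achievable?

26

Allowing fractional choices, the relaxed optimum would be about 27.2, but servers are indivisible.
node-A + node-H: power draw 6 + 11 = 17 ≤ 17, throughput 16 + 9 = 25.
node-A + node-D: power draw 6 + 11 = 17 ≤ 17, throughput 16 + 10 = 26.
node-A + node-F: power draw 6 + 2 = 8 ≤ 17, throughput 16 + 3 = 19.
Best is node-A and node-D with total throughput 26.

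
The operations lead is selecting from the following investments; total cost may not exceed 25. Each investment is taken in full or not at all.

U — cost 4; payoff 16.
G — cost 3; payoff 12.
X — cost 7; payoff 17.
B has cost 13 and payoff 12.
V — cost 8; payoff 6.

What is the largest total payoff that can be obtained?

51

Take U, G, X, and V: cost 4 + 3 + 7 + 8 = 22 ≤ 25, payoff 16 + 12 + 17 + 6 = 51.
No other feasible combination does better.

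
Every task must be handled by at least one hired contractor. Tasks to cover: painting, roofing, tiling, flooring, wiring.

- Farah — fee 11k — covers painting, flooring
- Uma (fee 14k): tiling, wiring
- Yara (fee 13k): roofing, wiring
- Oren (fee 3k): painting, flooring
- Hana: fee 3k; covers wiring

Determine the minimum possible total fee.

The greedy cost-per-new-task heuristic would pick Oren, Hana, Yara, and Uma for 33, but a cheaper cover exists.
Choose Uma, Yara, and Oren: together they cover painting, roofing, tiling, flooring, wiring — every task.
Total fee: 14 + 13 + 3 = 30.
No cover costs less than 30.

30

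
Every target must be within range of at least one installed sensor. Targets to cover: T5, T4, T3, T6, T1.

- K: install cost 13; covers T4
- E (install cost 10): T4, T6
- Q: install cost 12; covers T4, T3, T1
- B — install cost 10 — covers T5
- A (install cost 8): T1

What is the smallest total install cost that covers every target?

32

Choose E, Q, and B: together they cover T5, T4, T3, T6, T1 — every target.
Total install cost: 10 + 12 + 10 = 32.
No cover costs less than 32.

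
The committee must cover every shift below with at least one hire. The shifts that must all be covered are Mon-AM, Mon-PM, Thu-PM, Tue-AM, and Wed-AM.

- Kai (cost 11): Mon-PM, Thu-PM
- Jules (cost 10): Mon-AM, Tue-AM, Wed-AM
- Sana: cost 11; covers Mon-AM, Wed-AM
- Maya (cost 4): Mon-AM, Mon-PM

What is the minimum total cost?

21

This is a weighted set-cover instance.
The greedy cost-per-new-shift heuristic would pick Maya, Jules, and Kai for 25, but a cheaper cover exists.
Choose Kai and Jules: together they cover Mon-AM, Mon-PM, Thu-PM, Tue-AM, Wed-AM — every shift.
Total cost: 11 + 10 = 21.
No cover costs less than 21.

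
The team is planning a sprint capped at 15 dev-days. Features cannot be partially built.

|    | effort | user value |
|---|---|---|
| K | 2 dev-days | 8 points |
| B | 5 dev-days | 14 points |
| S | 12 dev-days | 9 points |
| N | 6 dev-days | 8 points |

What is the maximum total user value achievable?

K + B: effort 2 + 5 = 7 ≤ 15, user value 8 + 14 = 22.
K + B + N: effort 2 + 5 + 6 = 13 ≤ 15, user value 8 + 14 + 8 = 30.
B + N: effort 5 + 6 = 11 ≤ 15, user value 14 + 8 = 22.
Best is K, B, and N with total user value 30.

30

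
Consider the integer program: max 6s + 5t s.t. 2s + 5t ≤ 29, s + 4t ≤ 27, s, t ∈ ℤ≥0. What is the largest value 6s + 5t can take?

(s,t)=(14,0) is feasible, giving 84.
(s,t)=(13,0) is feasible, giving 78.
The best lattice point is (14,0), giving 84.

84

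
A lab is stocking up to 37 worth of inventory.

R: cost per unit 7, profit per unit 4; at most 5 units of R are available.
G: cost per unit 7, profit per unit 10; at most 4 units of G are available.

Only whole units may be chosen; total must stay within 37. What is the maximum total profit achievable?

44

G has the best ratio (10/7); taking only G gives at most 4×10 = 40 (stopped by the supply cap of 4).
Mixing does better — 1×R and 4×G: cost 35 ≤ 37, profit 1·4 + 4·10 = 44.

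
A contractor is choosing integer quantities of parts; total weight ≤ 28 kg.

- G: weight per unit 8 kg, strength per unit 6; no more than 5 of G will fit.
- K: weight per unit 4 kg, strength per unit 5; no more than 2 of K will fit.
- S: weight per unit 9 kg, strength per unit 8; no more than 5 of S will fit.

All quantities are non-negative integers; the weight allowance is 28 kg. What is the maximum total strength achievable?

This is a bounded integer knapsack.
3×S: weight 27 ≤ 28, strength 3·8 = 24.
2×K and 2×S: weight 26 ≤ 28, strength 2·5 + 2·8 = 26.
Best is 26.

26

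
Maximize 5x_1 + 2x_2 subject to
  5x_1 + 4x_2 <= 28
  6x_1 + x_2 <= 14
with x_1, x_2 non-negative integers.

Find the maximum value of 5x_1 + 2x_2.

15

(x_1,x_2)=(1,5): 5·1+4·5=25≤28, 6·1+1·5=11≤14, objective 15.
(x_1,x_2)=(1,4): 5·1+4·4=21≤28, 6·1+1·4=10≤14, objective 13.
(x_1,x_2)=(0,6): 5·0+4·6=24≤28, 6·0+1·6=6≤14, objective 12.
Maximum is 15 at (x_1,x_2)=(1,5).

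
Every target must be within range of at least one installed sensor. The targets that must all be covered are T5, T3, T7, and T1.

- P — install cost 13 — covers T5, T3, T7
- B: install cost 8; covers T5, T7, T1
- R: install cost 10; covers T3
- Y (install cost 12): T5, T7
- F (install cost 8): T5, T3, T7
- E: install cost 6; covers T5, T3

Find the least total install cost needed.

14

Choose B and E: together they cover T5, T3, T7, T1 — every target.
Total install cost: 8 + 6 = 14.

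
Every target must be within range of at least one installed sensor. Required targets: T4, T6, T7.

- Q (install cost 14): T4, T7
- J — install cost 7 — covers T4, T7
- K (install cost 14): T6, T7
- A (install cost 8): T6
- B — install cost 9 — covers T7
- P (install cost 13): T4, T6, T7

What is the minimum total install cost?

The greedy cost-per-new-target heuristic would pick J and A for 15, but a cheaper cover exists.
P alone covers T4, T6, T7 — every target.
Total install cost: 13.
No cover costs less than 13.

13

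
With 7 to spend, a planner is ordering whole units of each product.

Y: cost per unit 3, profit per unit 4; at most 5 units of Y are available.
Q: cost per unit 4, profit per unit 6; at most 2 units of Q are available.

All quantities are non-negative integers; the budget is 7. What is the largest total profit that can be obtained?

2×Y: cost 6 ≤ 7, profit 2·4 = 8.
1×Y and 1×Q: cost 7 ≤ 7, profit 1·4 + 1·6 = 10.
Best is 10.

10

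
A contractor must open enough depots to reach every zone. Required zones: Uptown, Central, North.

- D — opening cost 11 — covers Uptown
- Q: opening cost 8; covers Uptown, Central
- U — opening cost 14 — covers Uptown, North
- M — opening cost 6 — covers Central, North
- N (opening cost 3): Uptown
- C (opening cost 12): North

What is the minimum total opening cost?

9

Choose M and N: together they cover Uptown, Central, North — every zone.
Total opening cost: 6 + 3 = 9.
No cover costs less than 9.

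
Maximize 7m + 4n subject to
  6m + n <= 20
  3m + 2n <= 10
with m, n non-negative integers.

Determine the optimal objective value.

22

(m,n)=(2,2): 6·2+1·2=14≤20, 3·2+2·2=10≤10, objective 22.
(m,n)=(3,0): 6·3+1·0=18≤20, 3·3+2·0=9≤10, objective 21.
(m,n)=(1,3): 6·1+1·3=9≤20, 3·1+2·3=9≤10, objective 19.
No feasible integer point exceeds 22.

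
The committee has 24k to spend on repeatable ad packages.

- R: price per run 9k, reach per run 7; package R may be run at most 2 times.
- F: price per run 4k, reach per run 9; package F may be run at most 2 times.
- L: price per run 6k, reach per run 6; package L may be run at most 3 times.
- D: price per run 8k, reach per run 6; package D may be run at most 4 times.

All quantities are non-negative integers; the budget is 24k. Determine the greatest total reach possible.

31

F has the best ratio (9/4); taking only F gives at most 2×9 = 18 (stopped by the supply cap of 2).
Mixing does better — 1×R, 2×F, and 1×L: price 23 ≤ 24, reach 1·7 + 2·9 + 1·6 = 31.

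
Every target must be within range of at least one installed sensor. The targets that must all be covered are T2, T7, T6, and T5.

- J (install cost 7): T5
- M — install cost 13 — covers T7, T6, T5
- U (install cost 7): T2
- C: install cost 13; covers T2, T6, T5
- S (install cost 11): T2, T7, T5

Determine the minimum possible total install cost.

20

This is a weighted set-cover instance.
The greedy cost-per-new-target heuristic would pick S and M for 24, but a cheaper cover exists.
Choose M and U: together they cover T2, T7, T6, T5 — every target.
Total install cost: 13 + 7 = 20.
No cover costs less than 20.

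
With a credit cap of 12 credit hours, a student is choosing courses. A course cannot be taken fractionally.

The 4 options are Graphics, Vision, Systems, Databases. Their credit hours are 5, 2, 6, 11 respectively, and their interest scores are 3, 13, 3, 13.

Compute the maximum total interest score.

Take Graphics and Vision: credit hours 5 + 2 = 7 ≤ 12, interest score 3 + 13 = 16.
No feasible combination exceeds this.

16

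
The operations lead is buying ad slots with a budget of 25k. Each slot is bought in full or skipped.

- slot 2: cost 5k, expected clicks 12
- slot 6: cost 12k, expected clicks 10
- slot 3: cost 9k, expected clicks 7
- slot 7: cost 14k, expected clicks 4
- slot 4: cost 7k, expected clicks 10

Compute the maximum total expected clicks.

32

This is an integer program with binary decision variables.
Allowing fractional choices, the relaxed optimum would be about 32.8, but ad slots are indivisible.
slot 2 + slot 6 + slot 4: cost 5 + 12 + 7 = 24 ≤ 25, expected clicks 12 + 10 + 10 = 32.
slot 2 + slot 3 + slot 4: cost 5 + 9 + 7 = 21 ≤ 25, expected clicks 12 + 7 + 10 = 29.
slot 2 + slot 4: cost 5 + 7 = 12 ≤ 25, expected clicks 12 + 10 = 22.
Best is slot 2, slot 6, and slot 4 with total expected clicks 32.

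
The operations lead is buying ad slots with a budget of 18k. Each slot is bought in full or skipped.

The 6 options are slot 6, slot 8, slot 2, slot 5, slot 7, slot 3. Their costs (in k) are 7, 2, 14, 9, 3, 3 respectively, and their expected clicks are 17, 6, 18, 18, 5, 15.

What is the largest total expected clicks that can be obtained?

44

This is a 0-1 knapsack instance.
Take slot 8, slot 5, slot 7, and slot 3: cost 2 + 9 + 3 + 3 = 17 ≤ 18, expected clicks 6 + 18 + 5 + 15 = 44.
No other feasible combination does better.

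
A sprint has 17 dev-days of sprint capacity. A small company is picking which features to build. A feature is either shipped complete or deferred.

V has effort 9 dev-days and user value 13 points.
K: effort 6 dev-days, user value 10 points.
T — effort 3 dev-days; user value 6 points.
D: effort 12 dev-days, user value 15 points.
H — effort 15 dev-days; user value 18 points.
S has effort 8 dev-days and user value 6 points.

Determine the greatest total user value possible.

K + T + S: effort 6 + 3 + 8 = 17 ≤ 17, user value 10 + 6 + 6 = 22.
T + D: effort 3 + 12 = 15 ≤ 17, user value 6 + 15 = 21.
V + K: effort 9 + 6 = 15 ≤ 17, user value 13 + 10 = 23.
Best is V and K with total user value 23.

23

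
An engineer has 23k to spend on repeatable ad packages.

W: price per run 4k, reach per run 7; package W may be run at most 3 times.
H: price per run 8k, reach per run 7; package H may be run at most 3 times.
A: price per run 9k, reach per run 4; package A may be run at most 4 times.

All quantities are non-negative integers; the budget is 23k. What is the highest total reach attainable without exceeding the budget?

28

3×W and 1×A: price 21 ≤ 23, reach 3·7 + 1·4 = 25.
3×W and 1×H: price 20 ≤ 23, reach 3·7 + 1·7 = 28.
Best is 28.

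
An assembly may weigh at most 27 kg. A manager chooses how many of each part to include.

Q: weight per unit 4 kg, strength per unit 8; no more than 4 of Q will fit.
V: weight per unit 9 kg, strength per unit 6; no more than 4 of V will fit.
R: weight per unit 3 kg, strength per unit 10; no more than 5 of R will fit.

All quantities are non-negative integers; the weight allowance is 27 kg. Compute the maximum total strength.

74

This is a bounded integer knapsack.
Take 3×Q and 5×R: weight 27 ≤ 27, strength 3·8 + 5·10 = 74.
R has the best ratio (10/3) and is taken to its limit of 5; remaining capacity is filled optimally with the others.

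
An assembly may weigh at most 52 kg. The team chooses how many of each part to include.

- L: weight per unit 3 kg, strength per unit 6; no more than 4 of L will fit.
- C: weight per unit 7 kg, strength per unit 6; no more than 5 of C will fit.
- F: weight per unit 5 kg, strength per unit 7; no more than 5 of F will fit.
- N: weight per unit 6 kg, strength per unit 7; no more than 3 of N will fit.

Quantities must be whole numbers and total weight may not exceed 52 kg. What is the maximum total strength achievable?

74

4×L, 4×F, and 3×N: weight 50 ≤ 52, strength 4·6 + 4·7 + 3·7 = 73.
3×L, 5×F, and 3×N: weight 52 ≤ 52, strength 3·6 + 5·7 + 3·7 = 74.
Best is 74.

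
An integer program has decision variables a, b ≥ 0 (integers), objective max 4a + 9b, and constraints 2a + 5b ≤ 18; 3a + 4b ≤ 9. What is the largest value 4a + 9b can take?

18

Relaxing integrality, the LP optimum is 20.25 at (a,b) = (0, 2.25), which is not an integer point.
(a,b)=(0,2): 2·0+5·2=10≤18, 3·0+4·2=8≤9, objective 18.
(a,b)=(1,1): 2·1+5·1=7≤18, 3·1+4·1=7≤9, objective 13.
The best lattice point is (0,2), giving 18.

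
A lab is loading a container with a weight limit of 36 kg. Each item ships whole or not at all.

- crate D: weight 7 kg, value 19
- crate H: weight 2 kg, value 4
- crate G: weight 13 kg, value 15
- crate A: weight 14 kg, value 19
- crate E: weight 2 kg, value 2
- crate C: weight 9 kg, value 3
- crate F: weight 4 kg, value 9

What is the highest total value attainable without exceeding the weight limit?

Take crate D, crate H, crate G, and crate A: weight 7 + 2 + 13 + 14 = 36 ≤ 36, value 19 + 4 + 15 + 19 = 57.
No other feasible combination does better.

57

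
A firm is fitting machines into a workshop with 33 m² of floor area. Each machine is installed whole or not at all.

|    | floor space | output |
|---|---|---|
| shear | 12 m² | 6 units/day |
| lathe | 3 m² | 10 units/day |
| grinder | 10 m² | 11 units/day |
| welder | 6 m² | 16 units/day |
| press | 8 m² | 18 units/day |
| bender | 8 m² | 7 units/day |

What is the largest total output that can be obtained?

This is an integer program with binary decision variables.
Take lathe, grinder, welder, and press: floor space 3 + 10 + 6 + 8 = 27 ≤ 33, output 10 + 11 + 16 + 18 = 55.
No other feasible combination does better.

55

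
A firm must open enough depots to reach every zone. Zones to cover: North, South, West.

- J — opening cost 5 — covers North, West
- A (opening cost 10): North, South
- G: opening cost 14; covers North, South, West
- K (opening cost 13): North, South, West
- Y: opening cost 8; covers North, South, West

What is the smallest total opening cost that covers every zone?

8

The greedy cost-per-new-zone heuristic would pick J and Y for 13, but a cheaper cover exists.
Y alone covers North, South, West — every zone.
Total opening cost: 8.
No cover costs less than 8.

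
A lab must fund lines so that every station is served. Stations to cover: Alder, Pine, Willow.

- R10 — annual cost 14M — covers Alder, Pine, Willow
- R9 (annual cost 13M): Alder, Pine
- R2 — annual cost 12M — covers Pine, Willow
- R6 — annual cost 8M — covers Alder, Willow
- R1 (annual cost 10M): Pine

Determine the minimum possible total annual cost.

14

This is a weighted set-cover instance.
The greedy cost-per-new-station heuristic would pick R6 and R1 for 18, but a cheaper cover exists.
R10 alone covers Alder, Pine, Willow — every station.
Total annual cost: 14.
No cover costs less than 14.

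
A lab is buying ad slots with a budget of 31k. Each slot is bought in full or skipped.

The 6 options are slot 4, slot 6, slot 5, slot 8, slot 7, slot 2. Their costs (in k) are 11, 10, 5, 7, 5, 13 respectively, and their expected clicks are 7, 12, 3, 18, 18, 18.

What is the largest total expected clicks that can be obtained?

Take slot 5, slot 8, slot 7, and slot 2: cost 5 + 7 + 5 + 13 = 30 ≤ 31, expected clicks 3 + 18 + 18 + 18 = 57.
No other feasible combination does better.

57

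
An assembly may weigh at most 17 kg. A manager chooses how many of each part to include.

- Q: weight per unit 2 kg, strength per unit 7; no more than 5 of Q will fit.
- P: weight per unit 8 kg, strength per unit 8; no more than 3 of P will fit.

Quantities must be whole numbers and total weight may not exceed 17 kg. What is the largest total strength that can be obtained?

36

Take 4×Q and 1×P: weight 16 ≤ 17, strength 4·7 + 1·8 = 36.
No other integer combination yields more.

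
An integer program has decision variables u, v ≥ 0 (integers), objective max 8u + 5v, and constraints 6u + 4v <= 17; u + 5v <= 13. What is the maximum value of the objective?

Relaxing integrality, the LP optimum is 22.67 at (u,v) = (2.83, 0), which is not an integer point.
(u,v)=(2,1): 6·2+4·1=16≤17, 1·2+5·1=7≤13, objective 21.
(u,v)=(1,2): 6·1+4·2=14≤17, 1·1+5·2=11≤13, objective 18.
The best lattice point is (2,1), giving 21.

21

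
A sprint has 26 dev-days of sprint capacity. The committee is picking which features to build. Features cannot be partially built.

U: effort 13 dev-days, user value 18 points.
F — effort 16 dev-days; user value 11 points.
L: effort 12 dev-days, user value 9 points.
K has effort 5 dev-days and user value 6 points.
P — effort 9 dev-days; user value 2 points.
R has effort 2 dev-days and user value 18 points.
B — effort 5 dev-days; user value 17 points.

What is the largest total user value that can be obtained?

59

U + K + R + B: effort 13 + 5 + 2 + 5 = 25 ≤ 26, user value 18 + 6 + 18 + 17 = 59.
U + R + B: effort 13 + 2 + 5 = 20 ≤ 26, user value 18 + 18 + 17 = 53.
L + K + R + B: effort 12 + 5 + 2 + 5 = 24 ≤ 26, user value 9 + 6 + 18 + 17 = 50.
Best is U, K, R, and B with total user value 59.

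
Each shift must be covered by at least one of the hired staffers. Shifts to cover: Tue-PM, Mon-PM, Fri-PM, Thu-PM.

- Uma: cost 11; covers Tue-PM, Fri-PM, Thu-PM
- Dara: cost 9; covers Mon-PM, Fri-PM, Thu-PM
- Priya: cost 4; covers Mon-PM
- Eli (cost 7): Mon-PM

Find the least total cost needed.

15

The greedy cost-per-new-shift heuristic would pick Dara and Uma for 20, but a cheaper cover exists.
Choose Uma and Priya: together they cover Tue-PM, Mon-PM, Fri-PM, Thu-PM — every shift.
Total cost: 11 + 4 = 15.
No cover costs less than 15.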